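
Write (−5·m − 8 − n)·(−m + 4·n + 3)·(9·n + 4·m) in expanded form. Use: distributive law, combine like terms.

(−5·m − 8 − n)·(−m + 4·n + 3)·(9·n + 4·m)
= (5·m² − 20·m·n − 15·m + 8·m − 32·n − 24 + m·n − 4·n² − 3·n)·(9·n + 4·m)    [distributive law]
= (5·m² − 19·m·n − 7·m − 35·n − 24 − 4·n²)·(9·n + 4·m)    [combine like terms]
= 45·m²·n + 20·m³ − 171·m·n² − 76·m²·n − 63·m·n − 28·m² − 315·n² − 140·m·n − 216·n − 96·m − 36·n³ − 16·m·n²    [distributive law]
= −31·m²·n + 20·m³ − 187·m·n² − 203·m·n − 28·m² − 315·n² − 216·n − 96·m − 36·n³    [combine like terms]

−31·m²·n + 20·m³ − 187·m·n² − 203·m·n − 28·m² − 315·n² − 216·n − 96·m − 36·n³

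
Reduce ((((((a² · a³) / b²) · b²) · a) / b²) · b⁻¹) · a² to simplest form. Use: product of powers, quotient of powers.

((((((a² · a³) / b²) · b²) · a) / b²) · b⁻¹) · a²
= (((((a⁵ / b²) · b²) · a) / b²) · b⁻¹) · a²    [product of powers]
= a⁸b⁻³    [quotient of powers; product of powers]

a⁸b⁻³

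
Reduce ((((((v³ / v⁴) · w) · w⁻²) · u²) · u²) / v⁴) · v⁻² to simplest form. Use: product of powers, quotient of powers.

u⁴·v⁻⁷·w⁻¹

((((((v³ / v⁴) · w) · w⁻²) · u²) · u²) / v⁴) · v⁻²
= (((((v⁻¹ · w) · w⁻²) · u²) · u²) / v⁴) · v⁻²    [quotient of powers]
= u⁴·v⁻⁷·w⁻¹    [quotient of powers; product of powers]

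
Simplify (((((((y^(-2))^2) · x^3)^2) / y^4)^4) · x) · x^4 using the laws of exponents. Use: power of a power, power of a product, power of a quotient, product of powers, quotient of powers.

(((((((y^(-2))^2) · x^3)^2) / y^4)^4) · x) · x^4
= (((((((y^(-2))^2) · x^3)^2)^4) / ((y^4)^4)) · x) · x^4    [power of a quotient]
= ((((((y^(-2))^2) · x^3)^8) / ((y^4)^4)) · x) · x^4    [power of a power]
= ((((((y^(-2))^2)^8) · ((x^3)^8)) / ((y^4)^4)) · x) · x^4    [power of a product]
= (((((y^(-2))^16) · ((x^3)^8)) / ((y^4)^4)) · x) · x^4    [power of a power]
= (((y^(-32) · ((x^3)^8)) / ((y^4)^4)) · x) · x^4    [power of a power]
= (((y^(-32) · x^24) / ((y^4)^4)) · x) · x^4    [power of a power]
= (((y^(-32) · x^24) / y^16) · x) · x^4    [power of a power]
= x^29y^(-48)    [quotient of powers; product of powers]

x^29y^(-48)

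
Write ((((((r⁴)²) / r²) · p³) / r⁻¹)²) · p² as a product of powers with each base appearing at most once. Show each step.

p⁸r¹⁴

((((((r⁴)²) / r²) · p³) / r⁻¹)²) · p²
= ((((((r⁴)²) / r²) · p³)²) / ((r⁻¹)²)) · p²    [power of a quotient]
= ((((((r⁴)²) / r²)²) · ((p³)²)) / ((r⁻¹)²)) · p²    [power of a product]
= ((((((r⁴)²)²) / ((r²)²)) · ((p³)²)) / ((r⁻¹)²)) · p²    [power of a quotient]
= (((((r⁴)⁴) / ((r²)²)) · ((p³)²)) / ((r⁻¹)²)) · p²    [power of a power]
= (((r¹⁶ / ((r²)²)) · ((p³)²)) / ((r⁻¹)²)) · p²    [power of a power]
= (((r¹⁶ / r⁴) · ((p³)²)) / ((r⁻¹)²)) · p²    [power of a power]
= ((r¹² · ((p³)²)) / ((r⁻¹)²)) · p²    [quotient of powers]
= ((r¹² · p⁶) / ((r⁻¹)²)) · p²    [power of a power]
= ((r¹² · p⁶) / r⁻²) · p²    [power of a power]
= p⁸r¹⁴    [quotient of powers; product of powers]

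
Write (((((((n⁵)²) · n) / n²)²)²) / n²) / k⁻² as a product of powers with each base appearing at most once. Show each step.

k²n³⁴

(((((((n⁵)²) · n) / n²)²)²) / n²) / k⁻²
= ((((((n⁵)²) · n) / n²)⁴) / n²) / k⁻²    [power of a power]
= ((((((n⁵)²) · n)⁴) / ((n²)⁴)) / n²) / k⁻²    [power of a quotient]
= ((((((n⁵)²)⁴) · (n⁴)) / ((n²)⁴)) / n²) / k⁻²    [power of a product]
= (((((n⁵)⁸) · (n⁴)) / ((n²)⁴)) / n²) / k⁻²    [power of a power]
= (((n⁴⁰ · (n⁴)) / ((n²)⁴)) / n²) / k⁻²    [power of a power]
= ((n⁴⁴ / ((n²)⁴)) / n²) / k⁻²    [product of powers]
= ((n⁴⁴ / n⁸) / n²) / k⁻²    [power of a power]
= (n³⁶ / n²) / k⁻²    [quotient of powers]
= n³⁴ / k⁻²    [quotient of powers]
= k²n³⁴    [quotient of powers]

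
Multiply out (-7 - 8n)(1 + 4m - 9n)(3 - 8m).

(-7 - 8n)(1 + 4m - 9n)(3 - 8m)
= (-7 - 28m + 63n - 8n - 32mn + 72n^2)(3 - 8m)    [distributive law]
= (-7 - 28m + 55n - 32mn + 72n^2)(3 - 8m)    [combine like terms]
= -21 + 56m - 84m + 224m^2 + 165n - 440mn - 96mn + 256m^2n + 216n^2 - 576mn^2    [distributive law]
= -21 - 28m + 224m^2 + 165n - 536mn + 256m^2n + 216n^2 - 576mn^2    [combine like terms]

-21 - 28m + 224m^2 + 165n - 536mn + 256m^2n + 216n^2 - 576mn^2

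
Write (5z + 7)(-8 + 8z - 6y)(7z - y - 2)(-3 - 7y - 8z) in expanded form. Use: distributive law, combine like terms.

(5z + 7)(-8 + 8z - 6y)(7z - y - 2)(-3 - 7y - 8z)
= (-40z + 40z² - 30yz - 56 + 56z - 42y)(7z - y - 2)(-3 - 7y - 8z)    [distributive law]
= (16z + 40z² - 30yz - 56 - 42y)(7z - y - 2)(-3 - 7y - 8z)    [combine like terms]
= (112z² - 16yz - 32z + 280z³ - 40yz² - 80z² - 210yz² + 30y²z + 60yz - 392z + 56y + 112 - 294yz + 42y² + 84y)(-3 - 7y - 8z)    [distributive law]
= (32z² - 250yz - 424z + 280z³ - 250yz² + 30y²z + 140y + 112 + 42y²)(-3 - 7y - 8z)    [combine like terms]
= -96z² - 224yz² - 256z³ + 750yz + 1750y²z + 2000yz² + 1272z + 2968yz + 3392z² - 840z³ - 1960yz³ - 2240z⁴ + 750yz² + 1750y²z² + 2000yz³ - 90y²z - 210y³z - 240y²z² - 420y - 980y² - 1120yz - 336 - 784y - 896z - 126y² - 294y³ - 336y²z    [distributive law]
= 3296z² + 2526yz² - 1096z³ + 2598yz + 1324y²z + 376z + 40yz³ - 2240z⁴ + 1510y²z² - 210y³z - 1204y - 1106y² - 336 - 294y³    [combine like terms]

3296z² + 2526yz² - 1096z³ + 2598yz + 1324y²z + 376z + 40yz³ - 2240z⁴ + 1510y²z² - 210y³z - 1204y - 1106y² - 336 - 294y³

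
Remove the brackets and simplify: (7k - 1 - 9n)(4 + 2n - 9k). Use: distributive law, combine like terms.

37k + 95kn - 63k² - 4 - 38n - 18n²

(7k - 1 - 9n)(4 + 2n - 9k)
= 28k + 14kn - 63k² - 4 - 2n + 9k - 36n - 18n² + 81kn    [distributive law]
= 37k + 95kn - 63k² - 4 - 38n - 18n²    [combine like terms]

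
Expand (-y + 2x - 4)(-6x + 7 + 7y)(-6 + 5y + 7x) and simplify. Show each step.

(-y + 2x - 4)(-6x + 7 + 7y)(-6 + 5y + 7x)
= (6xy - 7y - 7y^2 - 12x^2 + 14x + 14xy + 24x - 28 - 28y)(-6 + 5y + 7x)    [distributive law]
= (20xy - 35y - 7y^2 - 12x^2 + 38x - 28)(-6 + 5y + 7x)    [combine like terms]
= -120xy + 100xy^2 + 140x^2y + 210y - 175y^2 - 245xy + 42y^2 - 35y^3 - 49xy^2 + 72x^2 - 60x^2y - 84x^3 - 228x + 190xy + 266x^2 + 168 - 140y - 196x    [distributive law]
= -175xy + 51xy^2 + 80x^2y + 70y - 133y^2 - 35y^3 + 338x^2 - 84x^3 - 424x + 168    [combine like terms]

-175xy + 51xy^2 + 80x^2y + 70y - 133y^2 - 35y^3 + 338x^2 - 84x^3 - 424x + 168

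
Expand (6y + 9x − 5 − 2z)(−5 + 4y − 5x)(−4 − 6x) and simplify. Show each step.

(6y + 9x − 5 − 2z)(−5 + 4y − 5x)(−4 − 6x)
= (−30y + 24y^2 − 30xy − 45x + 36xy − 45x^2 + 25 − 20y + 25x + 10z − 8yz + 10xz)(−4 − 6x)    [distributive law]
= (−50y + 24y^2 + 6xy − 20x − 45x^2 + 25 + 10z − 8yz + 10xz)(−4 − 6x)    [combine like terms]
= 200y + 300xy − 96y^2 − 144xy^2 − 24xy − 36x^2y + 80x + 120x^2 + 180x^2 + 270x^3 − 100 − 150x − 40z − 60xz + 32yz + 48xyz − 40xz − 60x^2z    [distributive law]
= 200y + 276xy − 96y^2 − 144xy^2 − 36x^2y − 70x + 300x^2 + 270x^3 − 100 − 40z − 100xz + 32yz + 48xyz − 60x^2z    [combine like terms]

200y + 276xy − 96y^2 − 144xy^2 − 36x^2y − 70x + 300x^2 + 270x^3 − 100 − 40z − 100xz + 32yz + 48xyz − 60x^2z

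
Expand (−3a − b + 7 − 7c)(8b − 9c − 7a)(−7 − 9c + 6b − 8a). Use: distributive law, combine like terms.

(−3a − b + 7 − 7c)(8b − 9c − 7a)(−7 − 9c + 6b − 8a)
= (−24ab + 27ac + 21a^2 − 8b^2 + 9bc + 7ab + 56b − 63c − 49a − 56bc + 63c^2 + 49ac)(−7 − 9c + 6b − 8a)    [distributive law]
= (−17ab + 76ac + 21a^2 − 8b^2 − 47bc + 56b − 63c − 49a + 63c^2)(−7 − 9c + 6b − 8a)    [combine like terms]
= 119ab + 153abc − 102ab^2 + 136a^2b − 532ac − 684ac^2 + 456abc − 608a^2c − 147a^2 − 189a^2c + 126a^2b − 168a^3 + 56b^2 + 72b^2c − 48b^3 + 64ab^2 + 329bc + 423bc^2 − 282b^2c + 376abc − 392b − 504bc + 336b^2 − 448ab + 441c + 567c^2 − 378bc + 504ac + 343a + 441ac − 294ab + 392a^2 − 441c^2 − 567c^3 + 378bc^2 − 504ac^2    [distributive law]
= −623ab + 985abc − 38ab^2 + 262a^2b + 413ac − 1188ac^2 − 797a^2c + 245a^2 − 168a^3 + 392b^2 − 210b^2c − 48b^3 − 553bc + 801bc^2 − 392b + 441c + 126c^2 + 343a − 567c^3    [combine like terms]

−623ab + 985abc − 38ab^2 + 262a^2b + 413ac − 1188ac^2 − 797a^2c + 245a^2 − 168a^3 + 392b^2 − 210b^2c − 48b^3 − 553bc + 801bc^2 − 392b + 441c + 126c^2 + 343a − 567c^3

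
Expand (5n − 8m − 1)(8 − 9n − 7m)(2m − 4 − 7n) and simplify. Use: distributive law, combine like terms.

(5n − 8m − 1)(8 − 9n − 7m)(2m − 4 − 7n)
= (40n − 45n^2 − 35mn − 64m + 72mn + 56m^2 − 8 + 9n + 7m)(2m − 4 − 7n)    [distributive law]
= (49n − 45n^2 + 37mn − 57m + 56m^2 − 8)(2m − 4 − 7n)    [combine like terms]
= 98mn − 196n − 343n^2 − 90mn^2 + 180n^2 + 315n^3 + 74m^2n − 148mn − 259mn^2 − 114m^2 + 228m + 399mn + 112m^3 − 224m^2 − 392m^2n − 16m + 32 + 56n    [distributive law]
= 349mn − 140n − 163n^2 − 349mn^2 + 315n^3 − 318m^2n − 338m^2 + 212m + 112m^3 + 32    [combine like terms]

349mn − 140n − 163n^2 − 349mn^2 + 315n^3 − 318m^2n − 338m^2 + 212m + 112m^3 + 32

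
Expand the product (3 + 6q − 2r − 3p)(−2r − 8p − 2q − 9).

12r + 3p − 60q − 27 − 8qr − 42pq − 12q² + 4r² + 22pr + 24p²

(3 + 6q − 2r − 3p)(−2r − 8p − 2q − 9)
= −6r − 24p − 6q − 27 − 12qr − 48pq − 12q² − 54q + 4r² + 16pr + 4qr + 18r + 6pr + 24p² + 6pq + 27p    [distributive law]
= 12r + 3p − 60q − 27 − 8qr − 42pq − 12q² + 4r² + 22pr + 24p²    [combine like terms]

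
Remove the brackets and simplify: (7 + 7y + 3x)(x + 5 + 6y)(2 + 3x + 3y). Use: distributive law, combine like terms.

149x + 72x^2 + 347xy + 70 + 259y + 315y^2 + 84x^2y + 201xy^2 + 126y^3 + 9x^3

(7 + 7y + 3x)(x + 5 + 6y)(2 + 3x + 3y)
= (7x + 35 + 42y + 7xy + 35y + 42y^2 + 3x^2 + 15x + 18xy)(2 + 3x + 3y)    [distributive law]
= (22x + 35 + 77y + 25xy + 42y^2 + 3x^2)(2 + 3x + 3y)    [combine like terms]
= 44x + 66x^2 + 66xy + 70 + 105x + 105y + 154y + 231xy + 231y^2 + 50xy + 75x^2y + 75xy^2 + 84y^2 + 126xy^2 + 126y^3 + 6x^2 + 9x^3 + 9x^2y    [distributive law]
= 149x + 72x^2 + 347xy + 70 + 259y + 315y^2 + 84x^2y + 201xy^2 + 126y^3 + 9x^3    [combine like terms]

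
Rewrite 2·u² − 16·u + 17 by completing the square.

2·u² − 16·u + 17
= 2(u² − 8·u) + 17    [factor out 2 from the u-terms]
= 2(u² − 8·u + 16 − 16) + 17    [add and subtract 16 inside the bracket]
= 2(u − 4)² − 32 + 17    [perfect-square identity]
= 2(u − 4)² − 15    [combine constants]

2(u − 4)² − 15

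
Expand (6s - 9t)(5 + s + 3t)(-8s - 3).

-258s^2 - 90s - 48s^3 - 72s^2t + 333st + 135t + 216st^2 + 81t^2

(6s - 9t)(5 + s + 3t)(-8s - 3)
= (30s + 6s^2 + 18st - 45t - 9st - 27t^2)(-8s - 3)    [distributive law]
= (30s + 6s^2 + 9st - 45t - 27t^2)(-8s - 3)    [combine like terms]
= -240s^2 - 90s - 48s^3 - 18s^2 - 72s^2t - 27st + 360st + 135t + 216st^2 + 81t^2    [distributive law]
= -258s^2 - 90s - 48s^3 - 72s^2t + 333st + 135t + 216st^2 + 81t^2    [combine like terms]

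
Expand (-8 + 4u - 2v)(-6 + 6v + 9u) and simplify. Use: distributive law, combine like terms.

48 - 36v - 96u + 6uv + 36u^2 - 12v^2

(-8 + 4u - 2v)(-6 + 6v + 9u)
= 48 - 48v - 72u - 24u + 24uv + 36u^2 + 12v - 12v^2 - 18uv    [distributive law]
= 48 - 36v - 96u + 6uv + 36u^2 - 12v^2    [combine like terms]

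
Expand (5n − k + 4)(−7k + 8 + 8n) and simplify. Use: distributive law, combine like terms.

−43kn + 72n + 40n^2 + 7k^2 − 36k + 32

(5n − k + 4)(−7k + 8 + 8n)
= −35kn + 40n + 40n^2 + 7k^2 − 8k − 8kn − 28k + 32 + 32n    [distributive law]
= −43kn + 72n + 40n^2 + 7k^2 − 36k + 32    [combine like terms]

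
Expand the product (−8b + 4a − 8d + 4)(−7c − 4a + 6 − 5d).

(−8b + 4a − 8d + 4)(−7c − 4a + 6 − 5d)
= 56bc + 32ab − 48b + 40bd − 28ac − 16a² + 24a − 20ad + 56cd + 32ad − 48d + 40d² − 28c − 16a + 24 − 20d    [distributive law]
= 56bc + 32ab − 48b + 40bd − 28ac − 16a² + 8a + 12ad + 56cd − 68d + 40d² − 28c + 24    [combine like terms]

56bc + 32ab − 48b + 40bd − 28ac − 16a² + 8a + 12ad + 56cd − 68d + 40d² − 28c + 24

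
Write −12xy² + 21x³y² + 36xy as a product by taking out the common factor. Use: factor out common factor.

3xy(−4y + 7x²y + 12)

−12xy² + 21x³y² + 36xy
= 3(−4xy² + 7x³y² + 12xy)    [factor out 3]
= 3xy(−4y + 7x²y + 12)    [factor out xy]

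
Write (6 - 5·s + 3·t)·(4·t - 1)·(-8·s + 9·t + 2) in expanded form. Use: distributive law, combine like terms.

-163·s·t + 213·t² - 12·t + 58·s - 12 + 160·s²·t - 276·s·t² - 40·s² + 108·t³

(6 - 5·s + 3·t)·(4·t - 1)·(-8·s + 9·t + 2)
= (24·t - 6 - 20·s·t + 5·s + 12·t² - 3·t)·(-8·s + 9·t + 2)    [distributive law]
= (21·t - 6 - 20·s·t + 5·s + 12·t²)·(-8·s + 9·t + 2)    [combine like terms]
= -168·s·t + 189·t² + 42·t + 48·s - 54·t - 12 + 160·s²·t - 180·s·t² - 40·s·t - 40·s² + 45·s·t + 10·s - 96·s·t² + 108·t³ + 24·t²    [distributive law]
= -163·s·t + 213·t² - 12·t + 58·s - 12 + 160·s²·t - 276·s·t² - 40·s² + 108·t³    [combine like terms]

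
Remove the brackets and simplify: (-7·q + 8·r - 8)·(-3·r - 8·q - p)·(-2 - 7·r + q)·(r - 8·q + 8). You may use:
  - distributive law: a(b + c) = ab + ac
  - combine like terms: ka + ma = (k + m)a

(-7·q + 8·r - 8)·(-3·r - 8·q - p)·(-2 - 7·r + q)·(r - 8·q + 8)
= (21·q·r + 56·q² + 7·p·q - 24·r² - 64·q·r - 8·p·r + 24·r + 64·q + 8·p)·(-2 - 7·r + q)·(r - 8·q + 8)    [distributive law]
= (-43·q·r + 56·q² + 7·p·q - 24·r² - 8·p·r + 24·r + 64·q + 8·p)·(-2 - 7·r + q)·(r - 8·q + 8)    [combine like terms]
= (86·q·r + 301·q·r² - 43·q²·r - 112·q² - 392·q²·r + 56·q³ - 14·p·q - 49·p·q·r + 7·p·q² + 48·r² + 168·r³ - 24·q·r² + 16·p·r + 56·p·r² - 8·p·q·r - 48·r - 168·r² + 24·q·r - 128·q - 448·q·r + 64·q² - 16·p - 56·p·r + 8·p·q)·(r - 8·q + 8)    [distributive law]
= (-338·q·r + 277·q·r² - 435·q²·r - 48·q² + 56·q³ - 6·p·q - 57·p·q·r + 7·p·q² - 120·r² + 168·r³ - 40·p·r + 56·p·r² - 48·r - 128·q - 16·p)·(r - 8·q + 8)    [combine like terms]
= -338·q·r² + 2704·q²·r - 2704·q·r + 277·q·r³ - 2216·q²·r² + 2216·q·r² - 435·q²·r² + 3480·q³·r - 3480·q²·r - 48·q²·r + 384·q³ - 384·q² + 56·q³·r - 448·q⁴ + 448·q³ - 6·p·q·r + 48·p·q² - 48·p·q - 57·p·q·r² + 456·p·q²·r - 456·p·q·r + 7·p·q²·r - 56·p·q³ + 56·p·q² - 120·r³ + 960·q·r² - 960·r² + 168·r⁴ - 1344·q·r³ + 1344·r³ - 40·p·r² + 320·p·q·r - 320·p·r + 56·p·r³ - 448·p·q·r² + 448·p·r² - 48·r² + 384·q·r - 384·r - 128·q·r + 1024·q² - 1024·q - 16·p·r + 128·p·q - 128·p    [distributive law]
= 2838·q·r² - 824·q²·r - 2448·q·r - 1067·q·r³ - 2651·q²·r² + 3536·q³·r + 832·q³ + 640·q² - 448·q⁴ - 142·p·q·r + 104·p·q² + 80·p·q - 505·p·q·r² + 463·p·q²·r - 56·p·q³ + 1224·r³ - 1008·r² + 168·r⁴ + 408·p·r² - 336·p·r + 56·p·r³ - 384·r - 1024·q - 128·p    [combine like terms]

2838·q·r² - 824·q²·r - 2448·q·r - 1067·q·r³ - 2651·q²·r² + 3536·q³·r + 832·q³ + 640·q² - 448·q⁴ - 142·p·q·r + 104·p·q² + 80·p·q - 505·p·q·r² + 463·p·q²·r - 56·p·q³ + 1224·r³ - 1008·r² + 168·r⁴ + 408·p·r² - 336·p·r + 56·p·r³ - 384·r - 1024·q - 128·p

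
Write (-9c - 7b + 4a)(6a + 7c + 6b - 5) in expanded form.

(-9c - 7b + 4a)(6a + 7c + 6b - 5)
= -54ac - 63c^2 - 54bc + 45c - 42ab - 49bc - 42b^2 + 35b + 24a^2 + 28ac + 24ab - 20a    [distributive law]
= -26ac - 63c^2 - 103bc + 45c - 18ab - 42b^2 + 35b + 24a^2 - 20a    [combine like terms]

-26ac - 63c^2 - 103bc + 45c - 18ab - 42b^2 + 35b + 24a^2 - 20a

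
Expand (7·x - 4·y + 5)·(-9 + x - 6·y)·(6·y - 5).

-118·x·y + 290·x + 42·x^2·y - 35·x^2 - 276·x·y^2 - 84·y^2 - 300·y + 144·y^3 + 225

(7·x - 4·y + 5)·(-9 + x - 6·y)·(6·y - 5)
= (-63·x + 7·x^2 - 42·x·y + 36·y - 4·x·y + 24·y^2 - 45 + 5·x - 30·y)·(6·y - 5)    [distributive law]
= (-58·x + 7·x^2 - 46·x·y + 6·y + 24·y^2 - 45)·(6·y - 5)    [combine like terms]
= -348·x·y + 290·x + 42·x^2·y - 35·x^2 - 276·x·y^2 + 230·x·y + 36·y^2 - 30·y + 144·y^3 - 120·y^2 - 270·y + 225    [distributive law]
= -118·x·y + 290·x + 42·x^2·y - 35·x^2 - 276·x·y^2 - 84·y^2 - 300·y + 144·y^3 + 225    [combine like terms]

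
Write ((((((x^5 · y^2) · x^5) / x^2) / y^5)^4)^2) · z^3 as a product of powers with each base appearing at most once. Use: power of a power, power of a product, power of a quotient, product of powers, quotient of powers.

x^64y^(-24)z^3

((((((x^5 · y^2) · x^5) / x^2) / y^5)^4)^2) · z^3
= (((((x^5 · y^2) · x^5) / x^2) / y^5)^8) · z^3    [power of a power]
= (((((x^5 · y^2) · x^5) / x^2)^8) / ((y^5)^8)) · z^3    [power of a quotient]
= (((((x^5 · y^2) · x^5)^8) / ((x^2)^8)) / ((y^5)^8)) · z^3    [power of a quotient]
= (((((x^5 · y^2)^8) · ((x^5)^8)) / ((x^2)^8)) / ((y^5)^8)) · z^3    [power of a product]
= ((((((x^5)^8) · ((y^2)^8)) · ((x^5)^8)) / ((x^2)^8)) / ((y^5)^8)) · z^3    [power of a product]
= ((((x^40 · ((y^2)^8)) · ((x^5)^8)) / ((x^2)^8)) / ((y^5)^8)) · z^3    [power of a power]
= ((((x^40 · y^16) · ((x^5)^8)) / ((x^2)^8)) / ((y^5)^8)) · z^3    [power of a power]
= ((((x^40 · y^16) · x^40) / ((x^2)^8)) / ((y^5)^8)) · z^3    [power of a power]
= ((((x^40 · y^16) · x^40) / x^16) / ((y^5)^8)) · z^3    [power of a power]
= ((((x^40 · y^16) · x^40) / x^16) / y^40) · z^3    [power of a power]
= x^64y^(-24)z^3    [quotient of powers; product of powers]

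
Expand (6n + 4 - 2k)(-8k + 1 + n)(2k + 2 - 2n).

(6n + 4 - 2k)(-8k + 1 + n)(2k + 2 - 2n)
= (-48kn + 6n + 6n² - 32k + 4 + 4n + 16k² - 2k - 2kn)(2k + 2 - 2n)    [distributive law]
= (-50kn + 10n + 6n² - 34k + 4 + 16k²)(2k + 2 - 2n)    [combine like terms]
= -100k²n - 100kn + 100kn² + 20kn + 20n - 20n² + 12kn² + 12n² - 12n³ - 68k² - 68k + 68kn + 8k + 8 - 8n + 32k³ + 32k² - 32k²n    [distributive law]
= -132k²n - 12kn + 112kn² + 12n - 8n² - 12n³ - 36k² - 60k + 8 + 32k³    [combine like terms]

-132k²n - 12kn + 112kn² + 12n - 8n² - 12n³ - 36k² - 60k + 8 + 32k³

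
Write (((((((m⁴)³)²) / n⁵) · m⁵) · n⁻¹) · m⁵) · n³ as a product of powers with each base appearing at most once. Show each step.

(((((((m⁴)³)²) / n⁵) · m⁵) · n⁻¹) · m⁵) · n³
= ((((((m⁴)⁶) / n⁵) · m⁵) · n⁻¹) · m⁵) · n³    [power of a power]
= ((((m²⁴ / n⁵) · m⁵) · n⁻¹) · m⁵) · n³    [power of a power]
= m³⁴n⁻³    [quotient of powers; product of powers]

m³⁴n⁻³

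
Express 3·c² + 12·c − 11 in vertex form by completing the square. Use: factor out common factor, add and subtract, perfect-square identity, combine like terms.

3(c + 2)² − 23

3·c² + 12·c − 11
= 3(c² + 4·c) − 11    [factor out 3 from the c-terms]
= 3(c² + 4·c + 4 − 4) − 11    [add and subtract 4 inside the bracket]
= 3(c + 2)² − 12 − 11    [perfect-square identity]
= 3(c + 2)² − 23    [combine constants]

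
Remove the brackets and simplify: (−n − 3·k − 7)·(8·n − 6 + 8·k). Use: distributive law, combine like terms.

(−n − 3·k − 7)·(8·n − 6 + 8·k)
= −8·n^2 + 6·n − 8·k·n − 24·k·n + 18·k − 24·k^2 − 56·n + 42 − 56·k    [distributive law]
= −8·n^2 − 50·n − 32·k·n − 38·k − 24·k^2 + 42    [combine like terms]

−8·n^2 − 50·n − 32·k·n − 38·k − 24·k^2 + 42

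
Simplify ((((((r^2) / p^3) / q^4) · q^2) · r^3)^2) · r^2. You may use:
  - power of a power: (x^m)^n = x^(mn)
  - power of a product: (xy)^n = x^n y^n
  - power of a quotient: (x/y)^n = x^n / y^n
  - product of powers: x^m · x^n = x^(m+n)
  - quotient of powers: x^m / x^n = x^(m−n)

((((((r^2) / p^3) / q^4) · q^2) · r^3)^2) · r^2
= ((((((r^2) / p^3) / q^4) · q^2)^2) · ((r^3)^2)) · r^2    [power of a product]
= ((((((r^2) / p^3) / q^4)^2) · ((q^2)^2)) · ((r^3)^2)) · r^2    [power of a product]
= ((((((r^2) / p^3)^2) / ((q^4)^2)) · ((q^2)^2)) · ((r^3)^2)) · r^2    [power of a quotient]
= ((((((r^2)^2) / ((p^3)^2)) / ((q^4)^2)) · ((q^2)^2)) · ((r^3)^2)) · r^2    [power of a quotient]
= (((((r^4) / ((p^3)^2)) / ((q^4)^2)) · ((q^2)^2)) · ((r^3)^2)) · r^2    [power of a power]
= ((((r^4 / p^6) / ((q^4)^2)) · ((q^2)^2)) · ((r^3)^2)) · r^2    [power of a power]
= ((((r^4 / p^6) / q^8) · ((q^2)^2)) · ((r^3)^2)) · r^2    [power of a power]
= ((((r^4 / p^6) / q^8) · q^4) · ((r^3)^2)) · r^2    [power of a power]
= ((((r^4 / p^6) / q^8) · q^4) · r^6) · r^2    [power of a power]
= p^(-6)·q^(-4)·r^12    [quotient of powers; product of powers]

p^(-6)·q^(-4)·r^12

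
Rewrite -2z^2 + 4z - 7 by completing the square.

-2(z - 1)^2 - 5

-2z^2 + 4z - 7
= -2(z^2 - 2z) - 7    [factor out -2 from the z-terms]
= -2(z^2 - 2z + 1 - 1) - 7    [add and subtract 1 inside the bracket]
= -2(z - 1)^2 + 2 - 7    [perfect-square identity]
= -2(z - 1)^2 - 5    [combine constants]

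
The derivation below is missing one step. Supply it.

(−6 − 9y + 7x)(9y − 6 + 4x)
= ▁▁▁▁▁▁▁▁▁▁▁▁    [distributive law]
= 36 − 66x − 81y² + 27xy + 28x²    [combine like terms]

Applying distributive law to the line above:

−54y + 36 − 24x − 81y² + 54y − 36xy + 63xy − 42x + 28x²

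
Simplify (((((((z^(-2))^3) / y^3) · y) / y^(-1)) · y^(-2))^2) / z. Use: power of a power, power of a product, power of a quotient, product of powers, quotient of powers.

y^(-6)z^(-13)

(((((((z^(-2))^3) / y^3) · y) / y^(-1)) · y^(-2))^2) / z
= (((((((z^(-2))^3) / y^3) · y) / y^(-1))^2) · ((y^(-2))^2)) / z    [power of a product]
= (((((((z^(-2))^3) / y^3) · y)^2) / ((y^(-1))^2)) · ((y^(-2))^2)) / z    [power of a quotient]
= (((((((z^(-2))^3) / y^3)^2) · (y^2)) / ((y^(-1))^2)) · ((y^(-2))^2)) / z    [power of a product]
= (((((((z^(-2))^3)^2) / ((y^3)^2)) · (y^2)) / ((y^(-1))^2)) · ((y^(-2))^2)) / z    [power of a quotient]
= ((((((z^(-2))^6) / ((y^3)^2)) · (y^2)) / ((y^(-1))^2)) · ((y^(-2))^2)) / z    [power of a power]
= ((((z^(-12) / ((y^3)^2)) · (y^2)) / ((y^(-1))^2)) · ((y^(-2))^2)) / z    [power of a power]
= ((((z^(-12) / y^6) · (y^2)) / ((y^(-1))^2)) · ((y^(-2))^2)) / z    [power of a power]
= ((((z^(-12) / y^6) · y^2) / y^(-2)) · ((y^(-2))^2)) / z    [power of a power]
= ((((z^(-12) / y^6) · y^2) / y^(-2)) · y^(-4)) / z    [power of a power]
= y^(-6)z^(-13)    [quotient of powers; product of powers]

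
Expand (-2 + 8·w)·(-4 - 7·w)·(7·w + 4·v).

(-2 + 8·w)·(-4 - 7·w)·(7·w + 4·v)
= (8 + 14·w - 32·w - 56·w²)·(7·w + 4·v)    [distributive law]
= (8 - 18·w - 56·w²)·(7·w + 4·v)    [combine like terms]
= 56·w + 32·v - 126·w² - 72·v·w - 392·w³ - 224·v·w²    [distributive law]

56·w + 32·v - 126·w² - 72·v·w - 392·w³ - 224·v·w²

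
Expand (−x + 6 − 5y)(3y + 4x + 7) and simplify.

−23xy − 4x^2 + 17x − 17y + 42 − 15y^2

(−x + 6 − 5y)(3y + 4x + 7)
= −3xy − 4x^2 − 7x + 18y + 24x + 42 − 15y^2 − 20xy − 35y    [distributive law]
= −23xy − 4x^2 + 17x − 17y + 42 − 15y^2    [combine like terms]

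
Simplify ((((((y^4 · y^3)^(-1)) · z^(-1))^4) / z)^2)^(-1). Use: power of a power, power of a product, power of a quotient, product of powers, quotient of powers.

y^56z^10

((((((y^4 · y^3)^(-1)) · z^(-1))^4) / z)^2)^(-1)
= (((((y^4 · y^3)^(-1)) · z^(-1))^4) / z)^(-2)    [power of a power]
= (((((y^4 · y^3)^(-1)) · z^(-1))^4)^(-2)) / (z^(-2))    [power of a quotient]
= ((((y^4 · y^3)^(-1)) · z^(-1))^(-8)) / (z^(-2))    [power of a power]
= ((((y^4 · y^3)^(-1))^(-8)) · ((z^(-1))^(-8))) / (z^(-2))    [power of a product]
= (((y^4 · y^3)^8) · ((z^(-1))^(-8))) / (z^(-2))    [power of a power]
= ((((y^4)^8) · ((y^3)^8)) · ((z^(-1))^(-8))) / (z^(-2))    [power of a product]
= ((y^32 · ((y^3)^8)) · ((z^(-1))^(-8))) / (z^(-2))    [power of a power]
= ((y^32 · y^24) · ((z^(-1))^(-8))) / (z^(-2))    [power of a power]
= (y^56 · ((z^(-1))^(-8))) / (z^(-2))    [product of powers]
= (y^56 · z^8) / (z^(-2))    [power of a power]
= y^56z^10    [quotient of powers]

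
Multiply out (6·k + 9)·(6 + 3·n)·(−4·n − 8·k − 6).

(6·k + 9)·(6 + 3·n)·(−4·n − 8·k − 6)
= (36·k + 18·k·n + 54 + 27·n)·(−4·n − 8·k − 6)    [distributive law]
= −144·k·n − 288·k^2 − 216·k − 72·k·n^2 − 144·k^2·n − 108·k·n − 216·n − 432·k − 324 − 108·n^2 − 216·k·n − 162·n    [distributive law]
= −468·k·n − 288·k^2 − 648·k − 72·k·n^2 − 144·k^2·n − 378·n − 324 − 108·n^2    [combine like terms]

−468·k·n − 288·k^2 − 648·k − 72·k·n^2 − 144·k^2·n − 378·n − 324 − 108·n^2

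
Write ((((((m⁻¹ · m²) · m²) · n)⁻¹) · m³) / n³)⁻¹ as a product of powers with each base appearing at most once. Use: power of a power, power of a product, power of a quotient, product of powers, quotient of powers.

((((((m⁻¹ · m²) · m²) · n)⁻¹) · m³) / n³)⁻¹
= ((((((m⁻¹ · m²) · m²) · n)⁻¹) · m³)⁻¹) / ((n³)⁻¹)    [power of a quotient]
= ((((((m⁻¹ · m²) · m²) · n)⁻¹)⁻¹) · ((m³)⁻¹)) / ((n³)⁻¹)    [power of a product]
= (((((m⁻¹ · m²) · m²) · n)¹) · ((m³)⁻¹)) / ((n³)⁻¹)    [power of a power]
= (((((m⁻¹ · m²) · m²)¹) · (n¹)) · ((m³)⁻¹)) / ((n³)⁻¹)    [power of a product]
= (((((m⁻¹ · m²)¹) · ((m²)¹)) · (n¹)) · ((m³)⁻¹)) / ((n³)⁻¹)    [power of a product]
= ((((((m⁻¹)¹) · ((m²)¹)) · ((m²)¹)) · (n¹)) · ((m³)⁻¹)) / ((n³)⁻¹)    [power of a product]
= ((((m⁻¹ · ((m²)¹)) · ((m²)¹)) · (n¹)) · ((m³)⁻¹)) / ((n³)⁻¹)    [power of a power]
= ((((m⁻¹ · m²) · ((m²)¹)) · (n¹)) · ((m³)⁻¹)) / ((n³)⁻¹)    [power of a power]
= (((m · ((m²)¹)) · (n¹)) · ((m³)⁻¹)) / ((n³)⁻¹)    [product of powers]
= (((m · m²) · (n¹)) · ((m³)⁻¹)) / ((n³)⁻¹)    [power of a power]
= ((m³ · (n¹)) · ((m³)⁻¹)) / ((n³)⁻¹)    [product of powers]
= ((m³ · n) · ((m³)⁻¹)) / ((n³)⁻¹)    [power of a power]
= ((m³ · n) · m⁻³) / ((n³)⁻¹)    [power of a power]
= ((m³ · n) · m⁻³) / n⁻³    [power of a power]
= n⁴    [quotient of powers; product of powers]

n⁴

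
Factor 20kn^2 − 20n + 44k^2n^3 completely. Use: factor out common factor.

4n(5kn − 5 + 11k^2n^2)

20kn^2 − 20n + 44k^2n^3
= 4(5kn^2 − 5n + 11k^2n^3)    [factor out 4]
= 4n(5kn − 5 + 11k^2n^2)    [factor out n]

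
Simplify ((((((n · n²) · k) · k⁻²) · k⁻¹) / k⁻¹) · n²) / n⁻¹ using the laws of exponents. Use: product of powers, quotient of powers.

k⁻¹n⁶

((((((n · n²) · k) · k⁻²) · k⁻¹) / k⁻¹) · n²) / n⁻¹
= (((((n³ · k) · k⁻²) · k⁻¹) / k⁻¹) · n²) / n⁻¹    [product of powers]
= k⁻¹n⁶    [quotient of powers; product of powers]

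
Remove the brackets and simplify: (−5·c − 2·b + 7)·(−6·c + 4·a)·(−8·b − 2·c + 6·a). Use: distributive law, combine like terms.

−264·b·c^2 − 60·c^3 + 220·a·c^2 + 248·a·b·c − 120·a^2·c − 96·b^2·c + 64·a·b^2 − 48·a^2·b + 336·b·c + 84·c^2 − 308·a·c − 224·a·b + 168·a^2

(−5·c − 2·b + 7)·(−6·c + 4·a)·(−8·b − 2·c + 6·a)
= (30·c^2 − 20·a·c + 12·b·c − 8·a·b − 42·c + 28·a)·(−8·b − 2·c + 6·a)    [distributive law]
= −240·b·c^2 − 60·c^3 + 180·a·c^2 + 160·a·b·c + 40·a·c^2 − 120·a^2·c − 96·b^2·c − 24·b·c^2 + 72·a·b·c + 64·a·b^2 + 16·a·b·c − 48·a^2·b + 336·b·c + 84·c^2 − 252·a·c − 224·a·b − 56·a·c + 168·a^2    [distributive law]
= −264·b·c^2 − 60·c^3 + 220·a·c^2 + 248·a·b·c − 120·a^2·c − 96·b^2·c + 64·a·b^2 − 48·a^2·b + 336·b·c + 84·c^2 − 308·a·c − 224·a·b + 168·a^2    [combine like terms]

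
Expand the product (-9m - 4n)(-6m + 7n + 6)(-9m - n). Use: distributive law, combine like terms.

-486m³ + 297m²n + 291mn² + 486m² + 270mn + 28n³ + 24n²

(-9m - 4n)(-6m + 7n + 6)(-9m - n)
= (54m² - 63mn - 54m + 24mn - 28n² - 24n)(-9m - n)    [distributive law]
= (54m² - 39mn - 54m - 28n² - 24n)(-9m - n)    [combine like terms]
= -486m³ - 54m²n + 351m²n + 39mn² + 486m² + 54mn + 252mn² + 28n³ + 216mn + 24n²    [distributive law]
= -486m³ + 297m²n + 291mn² + 486m² + 270mn + 28n³ + 24n²    [combine like terms]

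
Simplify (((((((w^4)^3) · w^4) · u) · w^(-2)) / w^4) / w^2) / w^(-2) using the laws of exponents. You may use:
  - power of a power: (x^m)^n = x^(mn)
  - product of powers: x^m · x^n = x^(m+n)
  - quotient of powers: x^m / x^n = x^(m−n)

uw^10

(((((((w^4)^3) · w^4) · u) · w^(-2)) / w^4) / w^2) / w^(-2)
= (((((w^12 · w^4) · u) · w^(-2)) / w^4) / w^2) / w^(-2)    [power of a power]
= ((((w^16 · u) · w^(-2)) / w^4) / w^2) / w^(-2)    [product of powers]
= uw^10    [quotient of powers; product of powers]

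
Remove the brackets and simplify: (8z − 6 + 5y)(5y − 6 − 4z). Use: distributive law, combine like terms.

(8z − 6 + 5y)(5y − 6 − 4z)
= 40yz − 48z − 32z^2 − 30y + 36 + 24z + 25y^2 − 30y − 20yz    [distributive law]
= 20yz − 24z − 32z^2 − 60y + 36 + 25y^2    [combine like terms]

20yz − 24z − 32z^2 − 60y + 36 + 25y^2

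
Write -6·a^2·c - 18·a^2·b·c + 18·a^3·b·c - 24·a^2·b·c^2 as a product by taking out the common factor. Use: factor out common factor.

-6·a^2·c - 18·a^2·b·c + 18·a^3·b·c - 24·a^2·b·c^2
= 6(-a^2·c - 3·a^2·b·c + 3·a^3·b·c - 4·a^2·b·c^2)    [factor out 6]
= 6·a^2·c(-1 - 3·b + 3·a·b - 4·b·c)    [factor out a^2·c]

6·a^2·c(-1 - 3·b + 3·a·b - 4·b·c)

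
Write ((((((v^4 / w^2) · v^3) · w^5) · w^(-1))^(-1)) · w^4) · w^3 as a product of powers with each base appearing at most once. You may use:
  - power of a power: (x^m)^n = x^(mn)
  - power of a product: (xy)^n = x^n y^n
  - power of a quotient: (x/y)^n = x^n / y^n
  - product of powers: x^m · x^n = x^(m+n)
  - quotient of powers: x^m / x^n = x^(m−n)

((((((v^4 / w^2) · v^3) · w^5) · w^(-1))^(-1)) · w^4) · w^3
= ((((((v^4 / w^2) · v^3) · w^5)^(-1)) · ((w^(-1))^(-1))) · w^4) · w^3    [power of a product]
= ((((((v^4 / w^2) · v^3)^(-1)) · ((w^5)^(-1))) · ((w^(-1))^(-1))) · w^4) · w^3    [power of a product]
= ((((((v^4 / w^2)^(-1)) · ((v^3)^(-1))) · ((w^5)^(-1))) · ((w^(-1))^(-1))) · w^4) · w^3    [power of a product]
= (((((((v^4)^(-1)) / ((w^2)^(-1))) · ((v^3)^(-1))) · ((w^5)^(-1))) · ((w^(-1))^(-1))) · w^4) · w^3    [power of a quotient]
= (((((v^(-4) / ((w^2)^(-1))) · ((v^3)^(-1))) · ((w^5)^(-1))) · ((w^(-1))^(-1))) · w^4) · w^3    [power of a power]
= (((((v^(-4) / w^(-2)) · ((v^3)^(-1))) · ((w^5)^(-1))) · ((w^(-1))^(-1))) · w^4) · w^3    [power of a power]
= (((((v^(-4) / w^(-2)) · v^(-3)) · ((w^5)^(-1))) · ((w^(-1))^(-1))) · w^4) · w^3    [power of a power]
= (((((v^(-4) / w^(-2)) · v^(-3)) · w^(-5)) · ((w^(-1))^(-1))) · w^4) · w^3    [power of a power]
= (((((v^(-4) / w^(-2)) · v^(-3)) · w^(-5)) · w) · w^4) · w^3    [power of a power]
= v^(-7)w^5    [quotient of powers; product of powers]

v^(-7)w^5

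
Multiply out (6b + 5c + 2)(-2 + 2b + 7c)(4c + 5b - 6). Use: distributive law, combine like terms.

(6b + 5c + 2)(-2 + 2b + 7c)(4c + 5b - 6)
= (-12b + 12b^2 + 42bc - 10c + 10bc + 35c^2 - 4 + 4b + 14c)(4c + 5b - 6)    [distributive law]
= (-8b + 12b^2 + 52bc + 4c + 35c^2 - 4)(4c + 5b - 6)    [combine like terms]
= -32bc - 40b^2 + 48b + 48b^2c + 60b^3 - 72b^2 + 208bc^2 + 260b^2c - 312bc + 16c^2 + 20bc - 24c + 140c^3 + 175bc^2 - 210c^2 - 16c - 20b + 24    [distributive law]
= -324bc - 112b^2 + 28b + 308b^2c + 60b^3 + 383bc^2 - 194c^2 - 40c + 140c^3 + 24    [combine like terms]

-324bc - 112b^2 + 28b + 308b^2c + 60b^3 + 383bc^2 - 194c^2 - 40c + 140c^3 + 24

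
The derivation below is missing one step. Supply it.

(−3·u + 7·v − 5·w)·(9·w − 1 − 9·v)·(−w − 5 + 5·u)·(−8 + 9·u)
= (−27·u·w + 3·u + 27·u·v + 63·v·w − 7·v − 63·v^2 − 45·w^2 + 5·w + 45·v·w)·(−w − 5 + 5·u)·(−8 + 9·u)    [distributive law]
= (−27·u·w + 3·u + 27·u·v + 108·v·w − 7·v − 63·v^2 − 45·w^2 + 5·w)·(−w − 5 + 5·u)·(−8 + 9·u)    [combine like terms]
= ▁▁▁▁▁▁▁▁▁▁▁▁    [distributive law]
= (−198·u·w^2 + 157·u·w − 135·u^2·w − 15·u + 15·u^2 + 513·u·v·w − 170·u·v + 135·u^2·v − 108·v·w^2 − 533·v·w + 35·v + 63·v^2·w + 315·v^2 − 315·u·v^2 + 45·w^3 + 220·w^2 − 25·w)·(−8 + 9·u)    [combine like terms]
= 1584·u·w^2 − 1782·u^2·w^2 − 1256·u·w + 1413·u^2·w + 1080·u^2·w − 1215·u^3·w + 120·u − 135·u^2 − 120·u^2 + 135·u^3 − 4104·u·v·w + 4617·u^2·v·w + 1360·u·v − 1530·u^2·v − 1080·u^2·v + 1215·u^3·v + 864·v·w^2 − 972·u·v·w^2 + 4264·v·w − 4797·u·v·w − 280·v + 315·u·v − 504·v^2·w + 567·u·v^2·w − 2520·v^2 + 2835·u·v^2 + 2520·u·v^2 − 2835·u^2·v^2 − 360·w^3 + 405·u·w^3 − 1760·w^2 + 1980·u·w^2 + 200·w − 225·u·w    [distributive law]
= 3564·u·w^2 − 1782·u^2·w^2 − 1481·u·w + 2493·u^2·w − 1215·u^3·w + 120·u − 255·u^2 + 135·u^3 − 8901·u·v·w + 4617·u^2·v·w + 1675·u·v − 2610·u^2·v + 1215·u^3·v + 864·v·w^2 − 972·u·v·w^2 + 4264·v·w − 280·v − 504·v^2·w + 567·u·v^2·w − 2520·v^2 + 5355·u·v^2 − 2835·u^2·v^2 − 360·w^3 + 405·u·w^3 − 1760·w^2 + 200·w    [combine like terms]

By distributive law:

(27·u·w^2 + 135·u·w − 135·u^2·w − 3·u·w − 15·u + 15·u^2 − 27·u·v·w − 135·u·v + 135·u^2·v − 108·v·w^2 − 540·v·w + 540·u·v·w + 7·v·w + 35·v − 35·u·v + 63·v^2·w + 315·v^2 − 315·u·v^2 + 45·w^3 + 225·w^2 − 225·u·w^2 − 5·w^2 − 25·w + 25·u·w)·(−8 + 9·u)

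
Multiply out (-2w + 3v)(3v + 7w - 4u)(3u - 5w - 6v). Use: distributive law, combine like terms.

(-2w + 3v)(3v + 7w - 4u)(3u - 5w - 6v)
= (-6vw - 14w^2 + 8uw + 9v^2 + 21vw - 12uv)(3u - 5w - 6v)    [distributive law]
= (15vw - 14w^2 + 8uw + 9v^2 - 12uv)(3u - 5w - 6v)    [combine like terms]
= 45uvw - 75vw^2 - 90v^2w - 42uw^2 + 70w^3 + 84vw^2 + 24u^2w - 40uw^2 - 48uvw + 27uv^2 - 45v^2w - 54v^3 - 36u^2v + 60uvw + 72uv^2    [distributive law]
= 57uvw + 9vw^2 - 135v^2w - 82uw^2 + 70w^3 + 24u^2w + 99uv^2 - 54v^3 - 36u^2v    [combine like terms]

57uvw + 9vw^2 - 135v^2w - 82uw^2 + 70w^3 + 24u^2w + 99uv^2 - 54v^3 - 36u^2v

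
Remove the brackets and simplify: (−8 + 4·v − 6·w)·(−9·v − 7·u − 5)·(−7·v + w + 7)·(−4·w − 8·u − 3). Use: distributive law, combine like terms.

(−8 + 4·v − 6·w)·(−9·v − 7·u − 5)·(−7·v + w + 7)·(−4·w − 8·u − 3)
= (72·v + 56·u + 40 − 36·v² − 28·u·v − 20·v + 54·v·w + 42·u·w + 30·w)·(−7·v + w + 7)·(−4·w − 8·u − 3)    [distributive law]
= (52·v + 56·u + 40 − 36·v² − 28·u·v + 54·v·w + 42·u·w + 30·w)·(−7·v + w + 7)·(−4·w − 8·u − 3)    [combine like terms]
= (−364·v² + 52·v·w + 364·v − 392·u·v + 56·u·w + 392·u − 280·v + 40·w + 280 + 252·v³ − 36·v²·w − 252·v² + 196·u·v² − 28·u·v·w − 196·u·v − 378·v²·w + 54·v·w² + 378·v·w − 294·u·v·w + 42·u·w² + 294·u·w − 210·v·w + 30·w² + 210·w)·(−4·w − 8·u − 3)    [distributive law]
= (−616·v² + 220·v·w + 84·v − 588·u·v + 350·u·w + 392·u + 250·w + 280 + 252·v³ − 414·v²·w + 196·u·v² − 322·u·v·w + 54·v·w² + 42·u·w² + 30·w²)·(−4·w − 8·u − 3)    [combine like terms]
= 2464·v²·w + 4928·u·v² + 1848·v² − 880·v·w² − 1760·u·v·w − 660·v·w − 336·v·w − 672·u·v − 252·v + 2352·u·v·w + 4704·u²·v + 1764·u·v − 1400·u·w² − 2800·u²·w − 1050·u·w − 1568·u·w − 3136·u² − 1176·u − 1000·w² − 2000·u·w − 750·w − 1120·w − 2240·u − 840 − 1008·v³·w − 2016·u·v³ − 756·v³ + 1656·v²·w² + 3312·u·v²·w + 1242·v²·w − 784·u·v²·w − 1568·u²·v² − 588·u·v² + 1288·u·v·w² + 2576·u²·v·w + 966·u·v·w − 216·v·w³ − 432·u·v·w² − 162·v·w² − 168·u·w³ − 336·u²·w² − 126·u·w² − 120·w³ − 240·u·w² − 90·w²    [distributive law]
= 3706·v²·w + 4340·u·v² + 1848·v² − 1042·v·w² + 1558·u·v·w − 996·v·w + 1092·u·v − 252·v + 4704·u²·v − 1766·u·w² − 2800·u²·w − 4618·u·w − 3136·u² − 3416·u − 1090·w² − 1870·w − 840 − 1008·v³·w − 2016·u·v³ − 756·v³ + 1656·v²·w² + 2528·u·v²·w − 1568·u²·v² + 856·u·v·w² + 2576·u²·v·w − 216·v·w³ − 168·u·w³ − 336·u²·w² − 120·w³    [combine like terms]

3706·v²·w + 4340·u·v² + 1848·v² − 1042·v·w² + 1558·u·v·w − 996·v·w + 1092·u·v − 252·v + 4704·u²·v − 1766·u·w² − 2800·u²·w − 4618·u·w − 3136·u² − 3416·u − 1090·w² − 1870·w − 840 − 1008·v³·w − 2016·u·v³ − 756·v³ + 1656·v²·w² + 2528·u·v²·w − 1568·u²·v² + 856·u·v·w² + 2576·u²·v·w − 216·v·w³ − 168·u·w³ − 336·u²·w² − 120·w³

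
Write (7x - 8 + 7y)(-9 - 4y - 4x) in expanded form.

(7x - 8 + 7y)(-9 - 4y - 4x)
= -63x - 28xy - 28x² + 72 + 32y + 32x - 63y - 28y² - 28xy    [distributive law]
= -31x - 56xy - 28x² + 72 - 31y - 28y²    [combine like terms]

-31x - 56xy - 28x² + 72 - 31y - 28y²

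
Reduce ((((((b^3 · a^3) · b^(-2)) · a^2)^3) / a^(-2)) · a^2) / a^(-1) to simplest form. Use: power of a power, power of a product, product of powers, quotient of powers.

((((((b^3 · a^3) · b^(-2)) · a^2)^3) / a^(-2)) · a^2) / a^(-1)
= ((((((b^3 · a^3) · b^(-2))^3) · ((a^2)^3)) / a^(-2)) · a^2) / a^(-1)    [power of a product]
= ((((((b^3 · a^3)^3) · ((b^(-2))^3)) · ((a^2)^3)) / a^(-2)) · a^2) / a^(-1)    [power of a product]
= (((((((b^3)^3) · ((a^3)^3)) · ((b^(-2))^3)) · ((a^2)^3)) / a^(-2)) · a^2) / a^(-1)    [power of a product]
= (((((b^9 · ((a^3)^3)) · ((b^(-2))^3)) · ((a^2)^3)) / a^(-2)) · a^2) / a^(-1)    [power of a power]
= (((((b^9 · a^9) · ((b^(-2))^3)) · ((a^2)^3)) / a^(-2)) · a^2) / a^(-1)    [power of a power]
= (((((b^9 · a^9) · b^(-6)) · ((a^2)^3)) / a^(-2)) · a^2) / a^(-1)    [power of a power]
= (((((b^9 · a^9) · b^(-6)) · a^6) / a^(-2)) · a^2) / a^(-1)    [power of a power]
= a^20b^3    [quotient of powers; product of powers]

a^20b^3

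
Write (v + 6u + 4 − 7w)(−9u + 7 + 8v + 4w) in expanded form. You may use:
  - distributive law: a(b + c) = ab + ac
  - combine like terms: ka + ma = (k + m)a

39uv + 39v + 8v² − 52vw − 54u² + 6u + 87uw + 28 − 33w − 28w²

(v + 6u + 4 − 7w)(−9u + 7 + 8v + 4w)
= −9uv + 7v + 8v² + 4vw − 54u² + 42u + 48uv + 24uw − 36u + 28 + 32v + 16w + 63uw − 49w − 56vw − 28w²    [distributive law]
= 39uv + 39v + 8v² − 52vw − 54u² + 6u + 87uw + 28 − 33w − 28w²    [combine like terms]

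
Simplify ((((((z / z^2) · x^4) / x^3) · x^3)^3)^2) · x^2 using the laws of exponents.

((((((z / z^2) · x^4) / x^3) · x^3)^3)^2) · x^2
= (((((z / z^2) · x^4) / x^3) · x^3)^6) · x^2    [power of a power]
= (((((z / z^2) · x^4) / x^3)^6) · ((x^3)^6)) · x^2    [power of a product]
= (((((z / z^2) · x^4)^6) / ((x^3)^6)) · ((x^3)^6)) · x^2    [power of a quotient]
= (((((z / z^2)^6) · ((x^4)^6)) / ((x^3)^6)) · ((x^3)^6)) · x^2    [power of a product]
= (((((z^6) / ((z^2)^6)) · ((x^4)^6)) / ((x^3)^6)) · ((x^3)^6)) · x^2    [power of a quotient]
= ((((z^6 / z^12) · ((x^4)^6)) / ((x^3)^6)) · ((x^3)^6)) · x^2    [power of a power]
= (((z^(-6) · ((x^4)^6)) / ((x^3)^6)) · ((x^3)^6)) · x^2    [quotient of powers]
= (((z^(-6) · x^24) / ((x^3)^6)) · ((x^3)^6)) · x^2    [power of a power]
= (((z^(-6) · x^24) / x^18) · ((x^3)^6)) · x^2    [power of a power]
= (((z^(-6) · x^24) / x^18) · x^18) · x^2    [power of a power]
= x^26z^(-6)    [quotient of powers; product of powers]

x^26z^(-6)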